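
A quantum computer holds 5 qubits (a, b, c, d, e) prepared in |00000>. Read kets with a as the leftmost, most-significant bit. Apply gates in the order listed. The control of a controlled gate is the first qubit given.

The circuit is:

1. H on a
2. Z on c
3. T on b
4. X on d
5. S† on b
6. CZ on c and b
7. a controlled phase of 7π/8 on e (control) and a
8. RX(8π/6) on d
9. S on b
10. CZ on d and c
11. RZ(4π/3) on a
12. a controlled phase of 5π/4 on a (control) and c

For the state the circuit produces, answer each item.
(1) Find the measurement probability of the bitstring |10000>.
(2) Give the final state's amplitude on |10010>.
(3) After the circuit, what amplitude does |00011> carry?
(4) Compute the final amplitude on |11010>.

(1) Outcome |10000> occurs with probability 3/8.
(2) |10010> carries amplitude -sqrt(2)*exp(2*I*pi/3)/4 in the final state.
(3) The final state's coefficient on |00011> equals 0.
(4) The final state's coefficient on |11010> equals 0.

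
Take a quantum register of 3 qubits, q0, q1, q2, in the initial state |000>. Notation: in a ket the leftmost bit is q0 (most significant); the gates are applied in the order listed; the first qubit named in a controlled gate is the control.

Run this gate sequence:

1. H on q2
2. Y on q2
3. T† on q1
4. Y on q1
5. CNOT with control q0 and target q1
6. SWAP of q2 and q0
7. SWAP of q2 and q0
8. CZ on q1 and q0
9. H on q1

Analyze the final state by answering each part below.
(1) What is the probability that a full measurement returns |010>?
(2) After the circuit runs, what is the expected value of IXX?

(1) Outcome |010> occurs with probability 1/4.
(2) The observable IXX averages to 1.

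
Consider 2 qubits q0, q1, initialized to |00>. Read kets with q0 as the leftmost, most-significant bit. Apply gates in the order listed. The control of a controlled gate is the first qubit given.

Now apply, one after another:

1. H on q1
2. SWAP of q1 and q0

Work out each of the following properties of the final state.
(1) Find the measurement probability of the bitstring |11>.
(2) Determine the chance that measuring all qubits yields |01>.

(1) Outcome |11> occurs with probability 0.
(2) Outcome |01> occurs with probability 0.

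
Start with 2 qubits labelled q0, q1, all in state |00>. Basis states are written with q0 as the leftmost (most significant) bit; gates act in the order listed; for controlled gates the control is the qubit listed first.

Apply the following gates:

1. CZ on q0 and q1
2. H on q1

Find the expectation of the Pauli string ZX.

The observable ZX averages to 1.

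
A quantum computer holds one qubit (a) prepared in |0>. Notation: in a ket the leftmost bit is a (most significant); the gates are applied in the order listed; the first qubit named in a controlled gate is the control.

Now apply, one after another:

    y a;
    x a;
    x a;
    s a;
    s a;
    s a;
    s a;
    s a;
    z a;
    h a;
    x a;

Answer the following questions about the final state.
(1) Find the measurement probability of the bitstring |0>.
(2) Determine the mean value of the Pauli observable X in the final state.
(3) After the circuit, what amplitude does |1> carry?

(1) Outcome |0> occurs with probability 1/2. Key observation: the block from step 4 through step 7 cancels to the identity and can be dropped.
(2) The expectation value of X is -1.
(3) The amplitude on |1> is sqrt(2)/2.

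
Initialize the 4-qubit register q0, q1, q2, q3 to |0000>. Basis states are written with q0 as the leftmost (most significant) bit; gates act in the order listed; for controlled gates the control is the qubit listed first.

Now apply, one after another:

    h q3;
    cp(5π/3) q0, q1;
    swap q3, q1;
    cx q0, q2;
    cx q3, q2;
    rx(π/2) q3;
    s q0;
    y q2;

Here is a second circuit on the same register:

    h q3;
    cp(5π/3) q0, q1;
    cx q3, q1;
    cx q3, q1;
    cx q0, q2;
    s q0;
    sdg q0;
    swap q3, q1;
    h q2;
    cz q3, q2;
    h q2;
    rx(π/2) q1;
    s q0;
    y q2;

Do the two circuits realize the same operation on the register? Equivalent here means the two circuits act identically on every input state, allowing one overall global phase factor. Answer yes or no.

No: there is an input state on which the two circuits produce genuinely different outputs (not merely differing by a phase).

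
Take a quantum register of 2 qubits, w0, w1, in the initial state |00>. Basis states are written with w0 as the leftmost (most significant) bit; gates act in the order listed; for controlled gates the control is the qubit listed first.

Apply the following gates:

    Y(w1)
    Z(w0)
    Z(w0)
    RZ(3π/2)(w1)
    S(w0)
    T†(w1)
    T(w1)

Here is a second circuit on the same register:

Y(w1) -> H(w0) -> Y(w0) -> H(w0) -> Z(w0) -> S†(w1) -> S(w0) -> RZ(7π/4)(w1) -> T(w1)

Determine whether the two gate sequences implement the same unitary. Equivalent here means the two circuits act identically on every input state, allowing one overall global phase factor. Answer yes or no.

No: there is an input state on which the two circuits produce genuinely different outputs (not merely differing by a phase).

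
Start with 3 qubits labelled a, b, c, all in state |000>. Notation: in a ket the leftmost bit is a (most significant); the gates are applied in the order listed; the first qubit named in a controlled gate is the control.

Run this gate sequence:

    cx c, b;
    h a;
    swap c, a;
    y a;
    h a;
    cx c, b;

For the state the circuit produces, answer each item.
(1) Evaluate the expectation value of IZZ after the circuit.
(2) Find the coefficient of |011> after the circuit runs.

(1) The observable IZZ averages to 1.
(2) The amplitude on |011> is I/2.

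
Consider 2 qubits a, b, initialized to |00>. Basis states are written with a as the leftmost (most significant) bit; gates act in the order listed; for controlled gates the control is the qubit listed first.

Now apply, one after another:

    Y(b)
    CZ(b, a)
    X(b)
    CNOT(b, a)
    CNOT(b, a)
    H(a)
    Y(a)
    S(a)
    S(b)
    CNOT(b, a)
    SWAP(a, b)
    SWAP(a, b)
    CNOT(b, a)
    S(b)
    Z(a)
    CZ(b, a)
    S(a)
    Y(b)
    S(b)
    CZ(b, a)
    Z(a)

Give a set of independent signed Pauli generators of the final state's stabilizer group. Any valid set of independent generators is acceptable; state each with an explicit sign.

The final state is stabilized by the group generated by -XI, -IZ; other independent generating sets are equally valid. Key observation: gates 10-13 undo each other exactly, leaving only the rest of the circuit to track.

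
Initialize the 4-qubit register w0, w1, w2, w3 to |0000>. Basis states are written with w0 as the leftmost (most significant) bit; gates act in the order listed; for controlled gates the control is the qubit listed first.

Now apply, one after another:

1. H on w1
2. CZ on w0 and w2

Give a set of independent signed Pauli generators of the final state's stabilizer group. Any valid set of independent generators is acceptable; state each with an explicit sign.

The stabilizer group can be generated by +IXII, +ZIII, +IIZI, +IIIZ, among other valid generating sets.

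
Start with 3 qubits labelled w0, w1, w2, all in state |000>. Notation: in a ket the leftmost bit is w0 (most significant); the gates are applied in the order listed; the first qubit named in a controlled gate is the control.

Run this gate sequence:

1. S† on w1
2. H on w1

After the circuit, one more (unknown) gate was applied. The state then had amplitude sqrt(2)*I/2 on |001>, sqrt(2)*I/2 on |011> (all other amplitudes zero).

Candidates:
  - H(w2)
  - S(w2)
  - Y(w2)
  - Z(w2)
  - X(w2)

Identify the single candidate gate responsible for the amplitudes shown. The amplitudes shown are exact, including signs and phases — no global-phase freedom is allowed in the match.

The unique candidate consistent with the amplitudes is Y(w2).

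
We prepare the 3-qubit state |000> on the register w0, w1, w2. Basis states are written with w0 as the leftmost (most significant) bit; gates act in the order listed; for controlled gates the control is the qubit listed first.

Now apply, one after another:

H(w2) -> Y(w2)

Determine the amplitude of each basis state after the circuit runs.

The final amplitudes are -sqrt(2)*I/2 on |000>, sqrt(2)*I/2 on |001>, and 0 on every other basis state.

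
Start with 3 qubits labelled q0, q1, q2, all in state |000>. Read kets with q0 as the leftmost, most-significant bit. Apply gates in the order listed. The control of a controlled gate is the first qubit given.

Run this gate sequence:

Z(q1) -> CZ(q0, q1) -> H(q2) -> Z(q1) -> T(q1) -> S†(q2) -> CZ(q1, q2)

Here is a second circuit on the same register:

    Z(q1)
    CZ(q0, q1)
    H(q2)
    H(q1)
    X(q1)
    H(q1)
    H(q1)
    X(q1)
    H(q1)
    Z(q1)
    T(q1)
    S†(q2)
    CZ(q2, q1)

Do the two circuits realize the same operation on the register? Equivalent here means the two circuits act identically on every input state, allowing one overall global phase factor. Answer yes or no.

Yes, they are equivalent — the unitaries differ by at most a global phase.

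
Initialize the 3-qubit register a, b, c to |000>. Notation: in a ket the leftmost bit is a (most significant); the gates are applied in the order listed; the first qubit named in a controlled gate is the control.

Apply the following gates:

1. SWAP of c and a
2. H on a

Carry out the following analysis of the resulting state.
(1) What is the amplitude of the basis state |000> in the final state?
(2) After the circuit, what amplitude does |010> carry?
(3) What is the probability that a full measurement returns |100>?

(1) |000> carries amplitude sqrt(2)/2 in the final state.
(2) The final state's coefficient on |010> equals 0.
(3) A full measurement returns |100> with probability 1/2.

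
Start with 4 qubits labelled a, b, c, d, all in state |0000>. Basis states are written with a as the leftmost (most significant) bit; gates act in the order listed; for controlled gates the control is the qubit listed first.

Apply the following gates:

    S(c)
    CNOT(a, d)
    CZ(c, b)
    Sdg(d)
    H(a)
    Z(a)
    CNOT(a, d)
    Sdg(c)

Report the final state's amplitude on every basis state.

The resulting statevector has amplitude sqrt(2)/2 on |0000>, -sqrt(2)/2 on |1001>, and 0 on every other basis state.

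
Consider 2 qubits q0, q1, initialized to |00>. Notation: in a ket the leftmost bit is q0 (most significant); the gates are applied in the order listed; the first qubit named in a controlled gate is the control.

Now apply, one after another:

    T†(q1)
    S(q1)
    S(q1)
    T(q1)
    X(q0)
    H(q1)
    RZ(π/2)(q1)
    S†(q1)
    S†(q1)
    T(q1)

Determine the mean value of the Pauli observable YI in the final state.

The observable YI averages to 0.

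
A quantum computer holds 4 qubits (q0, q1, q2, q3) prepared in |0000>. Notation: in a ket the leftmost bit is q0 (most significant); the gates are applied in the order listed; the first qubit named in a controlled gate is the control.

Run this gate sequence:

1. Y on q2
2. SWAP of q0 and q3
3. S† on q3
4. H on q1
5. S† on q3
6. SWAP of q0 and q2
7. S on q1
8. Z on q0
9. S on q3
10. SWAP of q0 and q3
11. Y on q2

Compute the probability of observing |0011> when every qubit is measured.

The probability of measuring |0011> is 1/2.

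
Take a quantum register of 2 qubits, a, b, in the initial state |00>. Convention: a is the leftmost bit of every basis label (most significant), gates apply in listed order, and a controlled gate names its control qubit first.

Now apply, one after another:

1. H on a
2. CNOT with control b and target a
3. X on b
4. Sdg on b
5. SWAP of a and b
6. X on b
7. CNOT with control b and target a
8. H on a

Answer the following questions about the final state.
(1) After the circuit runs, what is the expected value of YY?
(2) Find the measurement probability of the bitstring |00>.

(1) In the final state, YY has expectation -1.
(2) Outcome |00> occurs with probability 1/4.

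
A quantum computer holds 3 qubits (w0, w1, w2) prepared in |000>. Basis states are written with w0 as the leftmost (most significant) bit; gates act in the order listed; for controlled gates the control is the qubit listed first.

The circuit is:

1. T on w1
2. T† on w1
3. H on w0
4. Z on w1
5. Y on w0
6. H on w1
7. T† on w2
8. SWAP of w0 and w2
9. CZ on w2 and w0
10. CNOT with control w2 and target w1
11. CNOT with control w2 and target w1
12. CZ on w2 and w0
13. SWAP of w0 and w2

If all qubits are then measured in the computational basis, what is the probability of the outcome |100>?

A full measurement returns |100> with probability 1/4. Key observation: gates 8-13 undo each other exactly, leaving only the rest of the circuit to track.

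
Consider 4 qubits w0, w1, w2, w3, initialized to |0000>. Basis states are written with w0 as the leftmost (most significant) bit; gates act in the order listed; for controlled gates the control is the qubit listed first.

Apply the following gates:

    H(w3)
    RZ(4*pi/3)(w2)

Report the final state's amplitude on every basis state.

The resulting statevector has amplitude -sqrt(2)*exp(I*pi/3)/2 on |0000>, -sqrt(2)*exp(I*pi/3)/2 on |0001>, and 0 on every other basis state.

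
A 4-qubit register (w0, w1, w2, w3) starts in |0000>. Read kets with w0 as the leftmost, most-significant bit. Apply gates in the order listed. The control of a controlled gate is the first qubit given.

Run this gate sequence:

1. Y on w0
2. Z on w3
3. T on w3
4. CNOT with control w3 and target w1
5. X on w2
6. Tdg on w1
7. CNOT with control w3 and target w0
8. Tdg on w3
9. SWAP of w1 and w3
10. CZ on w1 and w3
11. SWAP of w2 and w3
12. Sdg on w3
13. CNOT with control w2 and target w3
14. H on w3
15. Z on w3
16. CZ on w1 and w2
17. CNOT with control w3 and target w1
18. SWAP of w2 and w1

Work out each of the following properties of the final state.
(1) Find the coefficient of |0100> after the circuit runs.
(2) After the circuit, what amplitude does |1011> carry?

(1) The amplitude on |0100> is 0.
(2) |1011> carries amplitude sqrt(2)/2 in the final state.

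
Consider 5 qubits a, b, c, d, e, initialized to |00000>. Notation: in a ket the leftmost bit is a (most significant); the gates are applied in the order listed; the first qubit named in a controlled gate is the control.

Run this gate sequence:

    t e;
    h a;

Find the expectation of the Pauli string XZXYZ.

The observable XZXYZ averages to 0.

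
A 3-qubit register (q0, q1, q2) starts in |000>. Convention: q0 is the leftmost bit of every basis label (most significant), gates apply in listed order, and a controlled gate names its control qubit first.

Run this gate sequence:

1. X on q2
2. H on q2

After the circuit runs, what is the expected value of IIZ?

In the final state, IIZ has expectation 0.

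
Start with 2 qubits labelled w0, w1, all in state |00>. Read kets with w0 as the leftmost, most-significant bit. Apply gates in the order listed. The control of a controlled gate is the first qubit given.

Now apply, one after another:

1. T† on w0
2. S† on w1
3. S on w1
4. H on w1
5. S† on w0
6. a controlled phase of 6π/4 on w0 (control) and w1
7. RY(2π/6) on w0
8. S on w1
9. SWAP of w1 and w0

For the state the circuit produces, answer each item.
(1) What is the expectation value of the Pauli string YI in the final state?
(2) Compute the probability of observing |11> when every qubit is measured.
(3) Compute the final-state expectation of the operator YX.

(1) The observable YI averages to 1.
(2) Outcome |11> occurs with probability 1/8.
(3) In the final state, YX has expectation sqrt(3)/2.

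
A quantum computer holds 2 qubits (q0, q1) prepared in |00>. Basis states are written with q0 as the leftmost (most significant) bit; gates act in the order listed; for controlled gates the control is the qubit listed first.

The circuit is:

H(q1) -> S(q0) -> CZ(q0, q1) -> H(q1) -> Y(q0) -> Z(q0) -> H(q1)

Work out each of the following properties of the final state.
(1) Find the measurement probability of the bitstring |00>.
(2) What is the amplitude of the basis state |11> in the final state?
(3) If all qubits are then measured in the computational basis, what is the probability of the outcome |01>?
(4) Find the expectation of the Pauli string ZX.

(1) Outcome |00> occurs with probability 0.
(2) The final state's coefficient on |11> equals -sqrt(2)*I/2.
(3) Outcome |01> occurs with probability 0.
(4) The observable ZX averages to -1.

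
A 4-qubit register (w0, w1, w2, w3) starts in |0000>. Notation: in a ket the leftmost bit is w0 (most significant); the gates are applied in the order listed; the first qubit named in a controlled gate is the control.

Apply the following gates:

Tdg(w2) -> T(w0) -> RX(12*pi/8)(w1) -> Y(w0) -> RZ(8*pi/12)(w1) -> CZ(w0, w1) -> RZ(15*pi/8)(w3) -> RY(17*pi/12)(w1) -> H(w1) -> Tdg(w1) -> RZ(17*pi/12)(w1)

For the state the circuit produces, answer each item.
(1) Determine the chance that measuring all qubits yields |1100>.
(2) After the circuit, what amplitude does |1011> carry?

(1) Outcome |1100> occurs with probability -sqrt(6)/16 + 3*sqrt(2)/16 + 1/2.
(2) The final state's coefficient on |1011> equals 0.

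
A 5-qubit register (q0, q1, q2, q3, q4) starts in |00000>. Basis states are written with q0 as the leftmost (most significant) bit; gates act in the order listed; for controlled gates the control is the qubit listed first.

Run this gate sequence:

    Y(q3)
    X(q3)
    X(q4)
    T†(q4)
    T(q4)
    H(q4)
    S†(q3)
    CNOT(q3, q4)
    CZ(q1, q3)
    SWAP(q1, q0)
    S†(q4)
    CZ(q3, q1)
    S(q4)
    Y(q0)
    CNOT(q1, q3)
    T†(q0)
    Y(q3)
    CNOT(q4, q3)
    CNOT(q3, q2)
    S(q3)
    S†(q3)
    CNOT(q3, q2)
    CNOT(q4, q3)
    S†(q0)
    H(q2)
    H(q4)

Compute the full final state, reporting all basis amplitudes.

The resulting statevector has amplitude sqrt(2)*exp(3*I*pi/4)/2 on |10011>, sqrt(2)*exp(3*I*pi/4)/2 on |10111>, and 0 on every other basis state. Key observation: steps 18-23 multiply out to the identity, so the circuit reduces to the remaining gates.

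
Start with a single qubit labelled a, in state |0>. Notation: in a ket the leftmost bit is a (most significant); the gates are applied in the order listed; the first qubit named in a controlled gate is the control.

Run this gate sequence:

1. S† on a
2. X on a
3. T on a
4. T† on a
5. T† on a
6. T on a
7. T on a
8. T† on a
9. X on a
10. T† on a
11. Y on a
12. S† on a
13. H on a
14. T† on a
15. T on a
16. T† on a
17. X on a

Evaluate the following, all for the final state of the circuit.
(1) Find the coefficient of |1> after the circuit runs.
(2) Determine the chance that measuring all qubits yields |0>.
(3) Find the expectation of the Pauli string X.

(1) |1> carries amplitude sqrt(2)/2 in the final state. Key observation: steps 2-9 multiply out to the identity, so the circuit reduces to the remaining gates.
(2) The probability of measuring |0> is 1/2.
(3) The expectation value of X is -sqrt(2)/2.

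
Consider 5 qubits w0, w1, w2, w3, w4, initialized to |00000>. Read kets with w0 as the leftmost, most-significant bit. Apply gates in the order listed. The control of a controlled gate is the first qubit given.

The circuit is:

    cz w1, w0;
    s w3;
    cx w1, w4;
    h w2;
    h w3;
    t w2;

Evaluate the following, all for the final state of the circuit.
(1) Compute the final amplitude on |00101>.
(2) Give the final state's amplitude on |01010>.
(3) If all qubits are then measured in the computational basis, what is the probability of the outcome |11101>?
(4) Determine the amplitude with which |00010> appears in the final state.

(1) The final state's coefficient on |00101> equals 0.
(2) |01010> carries amplitude 0 in the final state.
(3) Outcome |11101> occurs with probability 0.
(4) |00010> carries amplitude 1/2 in the final state.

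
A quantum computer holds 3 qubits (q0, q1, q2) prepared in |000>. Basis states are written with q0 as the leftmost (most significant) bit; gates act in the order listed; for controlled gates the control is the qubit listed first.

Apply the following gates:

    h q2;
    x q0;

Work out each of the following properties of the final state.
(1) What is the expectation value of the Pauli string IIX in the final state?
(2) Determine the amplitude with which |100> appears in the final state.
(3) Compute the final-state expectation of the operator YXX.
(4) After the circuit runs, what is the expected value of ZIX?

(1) The observable IIX averages to 1.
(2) The final state's coefficient on |100> equals sqrt(2)/2.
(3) The expectation value of YXX is 0.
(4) The observable ZIX averages to -1.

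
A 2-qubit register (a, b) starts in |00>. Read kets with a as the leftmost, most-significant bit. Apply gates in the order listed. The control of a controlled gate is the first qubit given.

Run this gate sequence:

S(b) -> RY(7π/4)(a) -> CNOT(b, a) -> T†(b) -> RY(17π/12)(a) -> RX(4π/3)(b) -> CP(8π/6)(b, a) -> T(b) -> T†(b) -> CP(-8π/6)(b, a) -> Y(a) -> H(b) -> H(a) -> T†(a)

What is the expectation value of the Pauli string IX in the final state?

In the final state, IX has expectation -1/2. Key observation: the block from step 7 through step 10 cancels to the identity and can be dropped.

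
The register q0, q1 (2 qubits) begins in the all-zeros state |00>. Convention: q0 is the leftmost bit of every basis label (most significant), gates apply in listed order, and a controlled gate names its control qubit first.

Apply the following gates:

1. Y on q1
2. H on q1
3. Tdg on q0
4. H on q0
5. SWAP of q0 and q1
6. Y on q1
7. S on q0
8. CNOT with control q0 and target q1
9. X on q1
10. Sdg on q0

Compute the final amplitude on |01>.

The final state's coefficient on |01> equals 1/2.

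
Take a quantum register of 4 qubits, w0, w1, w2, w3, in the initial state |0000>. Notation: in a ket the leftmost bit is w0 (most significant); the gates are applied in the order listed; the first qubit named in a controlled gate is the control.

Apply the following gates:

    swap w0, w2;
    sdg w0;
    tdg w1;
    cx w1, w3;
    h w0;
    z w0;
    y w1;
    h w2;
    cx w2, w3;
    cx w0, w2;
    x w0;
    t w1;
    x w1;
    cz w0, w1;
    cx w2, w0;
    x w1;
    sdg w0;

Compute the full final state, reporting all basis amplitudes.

The final amplitudes are -exp(3*I*pi/4)/2 on |0101>, exp(3*I*pi/4)/2 on |0111>, exp(I*pi/4)/2 on |1100>, -exp(I*pi/4)/2 on |1110>, and 0 on every other basis state.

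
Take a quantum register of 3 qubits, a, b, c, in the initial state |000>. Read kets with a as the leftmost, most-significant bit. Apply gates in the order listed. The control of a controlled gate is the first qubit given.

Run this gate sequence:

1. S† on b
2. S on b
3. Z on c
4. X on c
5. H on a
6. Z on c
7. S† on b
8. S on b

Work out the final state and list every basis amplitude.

After the circuit, the state carries amplitude -sqrt(2)/2 on |001>, -sqrt(2)/2 on |101>, and 0 on every other basis state.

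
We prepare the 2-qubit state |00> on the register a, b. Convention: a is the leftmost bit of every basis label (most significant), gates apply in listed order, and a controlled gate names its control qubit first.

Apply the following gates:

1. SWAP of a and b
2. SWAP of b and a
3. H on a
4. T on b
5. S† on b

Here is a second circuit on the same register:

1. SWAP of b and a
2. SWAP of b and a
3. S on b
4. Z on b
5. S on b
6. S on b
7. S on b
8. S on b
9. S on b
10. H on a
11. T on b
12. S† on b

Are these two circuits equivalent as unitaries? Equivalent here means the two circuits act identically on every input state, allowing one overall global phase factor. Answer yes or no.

Yes, they are equivalent — the unitaries differ by at most a global phase.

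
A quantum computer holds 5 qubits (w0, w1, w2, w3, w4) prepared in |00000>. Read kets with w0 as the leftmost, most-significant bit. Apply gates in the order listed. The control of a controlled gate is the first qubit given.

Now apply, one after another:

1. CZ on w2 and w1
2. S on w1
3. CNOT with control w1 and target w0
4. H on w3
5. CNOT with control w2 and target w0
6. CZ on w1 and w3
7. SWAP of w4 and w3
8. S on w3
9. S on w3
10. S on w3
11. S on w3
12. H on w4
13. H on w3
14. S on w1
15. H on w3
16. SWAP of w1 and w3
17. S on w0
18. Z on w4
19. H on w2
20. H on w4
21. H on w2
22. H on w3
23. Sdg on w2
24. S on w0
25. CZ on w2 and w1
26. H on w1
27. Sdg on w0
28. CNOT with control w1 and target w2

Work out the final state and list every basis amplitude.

The resulting statevector has amplitude sqrt(2)/4 on |00000>, sqrt(2)/4 on |00001>, sqrt(2)/4 on |00010>, sqrt(2)/4 on |00011>, sqrt(2)/4 on |01100>, sqrt(2)/4 on |01101>, sqrt(2)/4 on |01110>, sqrt(2)/4 on |01111>, and 0 on every other basis state. Key observation: the block from step 8 through step 11 cancels to the identity and can be dropped.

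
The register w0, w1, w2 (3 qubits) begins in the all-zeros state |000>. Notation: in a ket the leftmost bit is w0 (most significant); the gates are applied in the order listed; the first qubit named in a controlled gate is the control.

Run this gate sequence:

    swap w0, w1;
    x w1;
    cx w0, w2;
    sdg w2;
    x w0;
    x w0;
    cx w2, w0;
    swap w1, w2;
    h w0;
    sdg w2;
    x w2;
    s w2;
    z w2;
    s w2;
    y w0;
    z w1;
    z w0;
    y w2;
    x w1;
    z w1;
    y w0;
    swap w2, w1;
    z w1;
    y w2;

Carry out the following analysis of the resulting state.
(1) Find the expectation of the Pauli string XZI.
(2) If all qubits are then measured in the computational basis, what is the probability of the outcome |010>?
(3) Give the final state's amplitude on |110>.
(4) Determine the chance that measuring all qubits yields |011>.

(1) In the final state, XZI has expectation 1. Key observation: the block from step 5 through step 6 cancels to the identity and can be dropped.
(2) A full measurement returns |010> with probability 1/2.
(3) The amplitude on |110> is -sqrt(2)*I/2.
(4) Outcome |011> occurs with probability 0.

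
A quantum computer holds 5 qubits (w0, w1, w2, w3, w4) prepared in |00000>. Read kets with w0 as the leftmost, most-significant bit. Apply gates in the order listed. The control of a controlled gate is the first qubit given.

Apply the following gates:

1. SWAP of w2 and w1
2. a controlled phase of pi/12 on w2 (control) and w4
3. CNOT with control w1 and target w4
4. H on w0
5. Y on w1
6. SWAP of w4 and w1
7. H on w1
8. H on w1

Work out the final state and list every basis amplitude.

The final amplitudes are sqrt(2)*I/2 on |00001>, sqrt(2)*I/2 on |10001>, and 0 on every other basis state.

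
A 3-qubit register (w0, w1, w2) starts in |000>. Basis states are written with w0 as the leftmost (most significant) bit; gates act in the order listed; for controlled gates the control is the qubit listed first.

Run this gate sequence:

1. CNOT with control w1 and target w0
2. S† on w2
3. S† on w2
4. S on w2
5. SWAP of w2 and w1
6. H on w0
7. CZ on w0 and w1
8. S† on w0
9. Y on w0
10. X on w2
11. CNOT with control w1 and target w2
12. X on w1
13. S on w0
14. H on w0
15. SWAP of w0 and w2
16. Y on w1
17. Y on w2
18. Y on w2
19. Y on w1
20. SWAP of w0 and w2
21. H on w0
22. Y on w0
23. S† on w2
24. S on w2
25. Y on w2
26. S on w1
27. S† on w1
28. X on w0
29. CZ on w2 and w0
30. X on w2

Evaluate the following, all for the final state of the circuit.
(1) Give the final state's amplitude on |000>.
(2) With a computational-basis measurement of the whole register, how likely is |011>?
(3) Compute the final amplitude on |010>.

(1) |000> carries amplitude 0 in the final state. Key observation: gates 14-21 undo each other exactly, leaving only the rest of the circuit to track.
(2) Outcome |011> occurs with probability 1/2.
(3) The final state's coefficient on |010> equals 0.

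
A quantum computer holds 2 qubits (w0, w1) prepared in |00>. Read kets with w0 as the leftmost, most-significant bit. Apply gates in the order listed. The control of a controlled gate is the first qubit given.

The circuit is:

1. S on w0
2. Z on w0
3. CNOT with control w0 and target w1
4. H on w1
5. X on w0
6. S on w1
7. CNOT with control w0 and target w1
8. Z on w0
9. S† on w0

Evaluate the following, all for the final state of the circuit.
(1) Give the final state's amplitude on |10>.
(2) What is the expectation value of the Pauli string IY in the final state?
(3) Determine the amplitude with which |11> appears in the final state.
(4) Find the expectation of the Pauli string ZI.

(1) The amplitude on |10> is -sqrt(2)/2.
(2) The observable IY averages to -1.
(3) The amplitude on |11> is sqrt(2)*I/2.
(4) The expectation value of ZI is -1.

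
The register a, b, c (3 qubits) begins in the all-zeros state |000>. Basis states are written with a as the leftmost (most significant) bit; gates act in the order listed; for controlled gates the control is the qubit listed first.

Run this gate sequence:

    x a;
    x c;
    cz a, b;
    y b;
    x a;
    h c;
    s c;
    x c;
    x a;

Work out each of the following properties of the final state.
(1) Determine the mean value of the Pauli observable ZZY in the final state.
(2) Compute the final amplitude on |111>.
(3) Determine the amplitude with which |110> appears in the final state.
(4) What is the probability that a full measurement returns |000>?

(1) The observable ZZY averages to 1.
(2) |111> carries amplitude sqrt(2)*I/2 in the final state.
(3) The amplitude on |110> is sqrt(2)/2.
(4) The probability of measuring |000> is 0.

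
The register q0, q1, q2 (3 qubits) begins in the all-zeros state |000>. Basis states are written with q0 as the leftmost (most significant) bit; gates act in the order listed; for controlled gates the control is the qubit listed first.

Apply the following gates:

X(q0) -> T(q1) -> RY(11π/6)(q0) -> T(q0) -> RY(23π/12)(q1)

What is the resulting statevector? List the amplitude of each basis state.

The final amplitudes are -sqrt(6*sqrt(2) + 12)/16 - sqrt(4 - 2*sqrt(2))/16 + sqrt(12 - 6*sqrt(2))/16 + 3*sqrt(2*sqrt(2) + 4)/16 on |000>, 0 on |001>, -sqrt(6*sqrt(2) + 12)/16 - sqrt(12 - 6*sqrt(2))/16 + sqrt(2*sqrt(2) + 4)/16 + 3*sqrt(4 - 2*sqrt(2))/16 on |010>, 0 on |011>, (sqrt(4 - 2*sqrt(2))/16 + sqrt(12 - 6*sqrt(2))/16 + sqrt(6*sqrt(2) + 12)/16 + 3*sqrt(2*sqrt(2) + 4)/16)*exp(I*pi/4) on |100>, 0 on |101>, (-sqrt(6*sqrt(2) + 12)/16 - sqrt(2*sqrt(2) + 4)/16 + sqrt(12 - 6*sqrt(2))/16 + 3*sqrt(4 - 2*sqrt(2))/16)*exp(I*pi/4) on |110>, 0 on |111>.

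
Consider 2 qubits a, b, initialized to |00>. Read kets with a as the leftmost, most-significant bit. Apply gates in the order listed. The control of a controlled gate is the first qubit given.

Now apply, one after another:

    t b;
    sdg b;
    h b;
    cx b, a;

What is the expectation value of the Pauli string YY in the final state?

In the final state, YY has expectation -1.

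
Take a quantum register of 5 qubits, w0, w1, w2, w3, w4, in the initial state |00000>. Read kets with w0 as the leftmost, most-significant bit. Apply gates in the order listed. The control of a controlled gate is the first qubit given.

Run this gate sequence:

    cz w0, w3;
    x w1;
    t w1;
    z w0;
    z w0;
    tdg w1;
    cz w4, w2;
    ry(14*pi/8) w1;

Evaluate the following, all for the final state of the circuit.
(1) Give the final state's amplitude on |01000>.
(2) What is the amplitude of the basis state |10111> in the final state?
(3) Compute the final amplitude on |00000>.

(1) |01000> carries amplitude -sqrt(sqrt(2) + 2)/2 in the final state. Key observation: the block from step 3 through step 6 cancels to the identity and can be dropped.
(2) The final state's coefficient on |10111> equals 0.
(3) The final state's coefficient on |00000> equals -sqrt(2 - sqrt(2))/2.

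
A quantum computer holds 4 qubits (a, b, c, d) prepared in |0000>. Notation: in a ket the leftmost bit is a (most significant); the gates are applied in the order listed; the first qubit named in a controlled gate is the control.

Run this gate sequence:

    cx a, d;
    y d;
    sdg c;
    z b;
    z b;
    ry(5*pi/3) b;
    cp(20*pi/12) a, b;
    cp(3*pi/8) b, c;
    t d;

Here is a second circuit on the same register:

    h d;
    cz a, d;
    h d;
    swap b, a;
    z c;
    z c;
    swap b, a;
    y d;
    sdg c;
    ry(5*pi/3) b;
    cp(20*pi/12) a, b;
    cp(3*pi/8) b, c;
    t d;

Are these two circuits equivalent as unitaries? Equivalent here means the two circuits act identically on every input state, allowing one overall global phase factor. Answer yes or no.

Yes — the two circuits implement the same unitary up to a global phase.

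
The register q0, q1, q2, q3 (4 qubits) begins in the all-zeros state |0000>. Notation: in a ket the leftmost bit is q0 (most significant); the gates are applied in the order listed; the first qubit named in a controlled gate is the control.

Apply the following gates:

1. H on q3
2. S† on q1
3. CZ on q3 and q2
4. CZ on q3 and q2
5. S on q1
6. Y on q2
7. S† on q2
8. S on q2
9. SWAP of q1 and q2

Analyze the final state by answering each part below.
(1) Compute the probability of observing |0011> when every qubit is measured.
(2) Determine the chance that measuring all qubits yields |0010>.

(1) The probability of measuring |0011> is 0.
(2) The probability of measuring |0010> is 0.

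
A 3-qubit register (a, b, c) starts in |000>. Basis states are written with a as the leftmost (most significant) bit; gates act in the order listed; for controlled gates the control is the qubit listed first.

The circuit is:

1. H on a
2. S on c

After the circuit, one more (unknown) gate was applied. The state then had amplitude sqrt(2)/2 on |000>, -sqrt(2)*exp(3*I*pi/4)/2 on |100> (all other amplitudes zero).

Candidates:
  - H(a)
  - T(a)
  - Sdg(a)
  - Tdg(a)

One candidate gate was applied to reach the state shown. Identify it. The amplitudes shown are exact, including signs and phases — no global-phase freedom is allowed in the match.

The applied gate was Tdg(a).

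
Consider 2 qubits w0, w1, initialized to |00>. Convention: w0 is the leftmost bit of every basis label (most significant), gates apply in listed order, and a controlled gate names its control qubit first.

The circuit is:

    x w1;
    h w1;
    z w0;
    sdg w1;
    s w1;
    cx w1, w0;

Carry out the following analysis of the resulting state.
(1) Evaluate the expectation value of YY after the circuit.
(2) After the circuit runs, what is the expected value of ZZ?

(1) The observable YY averages to 1.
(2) The expectation value of ZZ is 1.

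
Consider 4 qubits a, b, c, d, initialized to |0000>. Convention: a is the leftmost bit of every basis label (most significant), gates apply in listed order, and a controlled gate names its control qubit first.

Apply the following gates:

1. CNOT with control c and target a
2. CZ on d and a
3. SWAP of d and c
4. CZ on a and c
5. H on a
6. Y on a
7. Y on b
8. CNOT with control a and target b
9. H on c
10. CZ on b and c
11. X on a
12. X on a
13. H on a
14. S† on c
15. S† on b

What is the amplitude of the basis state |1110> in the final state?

The final state's coefficient on |1110> equals sqrt(2)/4. Key observation: the block from step 11 through step 12 cancels to the identity and can be dropped.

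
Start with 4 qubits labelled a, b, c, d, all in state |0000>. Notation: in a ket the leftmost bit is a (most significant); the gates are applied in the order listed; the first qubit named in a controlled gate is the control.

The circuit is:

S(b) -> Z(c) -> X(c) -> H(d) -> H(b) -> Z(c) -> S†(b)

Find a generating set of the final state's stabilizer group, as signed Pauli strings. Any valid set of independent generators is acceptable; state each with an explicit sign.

The final state is stabilized by the group generated by -IYII, +IIIX, +ZIII, -IIZI; other independent generating sets are equally valid.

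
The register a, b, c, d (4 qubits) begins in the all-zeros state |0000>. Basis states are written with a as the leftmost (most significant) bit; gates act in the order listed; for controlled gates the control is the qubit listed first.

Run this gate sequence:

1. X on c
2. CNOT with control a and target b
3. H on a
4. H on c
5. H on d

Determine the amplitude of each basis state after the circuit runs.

After the circuit, the state carries amplitude sqrt(2)/4 on |0000>, sqrt(2)/4 on |0001>, -sqrt(2)/4 on |0010>, -sqrt(2)/4 on |0011>, 0 on |0100>, 0 on |0101>, 0 on |0110>, 0 on |0111>, sqrt(2)/4 on |1000>, sqrt(2)/4 on |1001>, -sqrt(2)/4 on |1010>, -sqrt(2)/4 on |1011>, 0 on |1100>, 0 on |1101>, 0 on |1110>, 0 on |1111>.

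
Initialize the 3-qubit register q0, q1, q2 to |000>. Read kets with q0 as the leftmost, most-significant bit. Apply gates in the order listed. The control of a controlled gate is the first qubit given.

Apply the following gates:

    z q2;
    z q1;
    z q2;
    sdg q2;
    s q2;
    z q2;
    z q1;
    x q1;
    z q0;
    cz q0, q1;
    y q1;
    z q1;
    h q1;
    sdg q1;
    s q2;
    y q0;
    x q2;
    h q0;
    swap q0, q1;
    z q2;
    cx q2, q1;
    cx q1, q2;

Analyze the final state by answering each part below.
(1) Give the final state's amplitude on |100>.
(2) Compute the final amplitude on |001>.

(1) The final state's coefficient on |100> equals 0. Key observation: steps 2-7 multiply out to the identity, so the circuit reduces to the remaining gates.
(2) The amplitude on |001> is 1/2.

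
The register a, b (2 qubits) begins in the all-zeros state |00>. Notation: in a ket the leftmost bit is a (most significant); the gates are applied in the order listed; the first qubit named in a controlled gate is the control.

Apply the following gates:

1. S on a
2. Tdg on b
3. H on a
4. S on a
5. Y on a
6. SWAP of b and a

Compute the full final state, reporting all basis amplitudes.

The final amplitudes are sqrt(2)/2 on |00>, sqrt(2)*I/2 on |01>, 0 on |10>, 0 on |11>.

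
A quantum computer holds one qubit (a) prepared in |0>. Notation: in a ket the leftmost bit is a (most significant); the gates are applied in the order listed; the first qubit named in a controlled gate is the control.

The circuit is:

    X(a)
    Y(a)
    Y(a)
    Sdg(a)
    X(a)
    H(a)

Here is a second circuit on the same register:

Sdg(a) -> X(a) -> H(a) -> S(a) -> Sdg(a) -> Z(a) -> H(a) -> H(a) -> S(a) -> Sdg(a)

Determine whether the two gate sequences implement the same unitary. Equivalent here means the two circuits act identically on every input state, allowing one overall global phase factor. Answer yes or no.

No — the two circuits implement different unitaries, even allowing a global phase.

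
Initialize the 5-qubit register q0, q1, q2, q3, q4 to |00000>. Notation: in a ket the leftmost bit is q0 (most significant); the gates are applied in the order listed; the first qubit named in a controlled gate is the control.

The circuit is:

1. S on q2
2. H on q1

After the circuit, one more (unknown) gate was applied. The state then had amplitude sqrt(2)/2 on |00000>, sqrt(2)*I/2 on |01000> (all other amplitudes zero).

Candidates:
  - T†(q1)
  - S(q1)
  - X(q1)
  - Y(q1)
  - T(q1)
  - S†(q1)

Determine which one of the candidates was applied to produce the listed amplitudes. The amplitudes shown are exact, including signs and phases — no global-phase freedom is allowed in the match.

The applied gate was S(q1).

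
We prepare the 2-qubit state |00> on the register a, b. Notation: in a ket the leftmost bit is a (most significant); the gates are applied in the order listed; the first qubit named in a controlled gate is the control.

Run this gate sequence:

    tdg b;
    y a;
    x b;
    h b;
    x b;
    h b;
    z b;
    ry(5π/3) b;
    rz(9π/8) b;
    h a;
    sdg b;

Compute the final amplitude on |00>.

The final state's coefficient on |00> equals sqrt(2)*exp(15*I*pi/16)/4. Key observation: gates 4-7 undo each other exactly, leaving only the rest of the circuit to track.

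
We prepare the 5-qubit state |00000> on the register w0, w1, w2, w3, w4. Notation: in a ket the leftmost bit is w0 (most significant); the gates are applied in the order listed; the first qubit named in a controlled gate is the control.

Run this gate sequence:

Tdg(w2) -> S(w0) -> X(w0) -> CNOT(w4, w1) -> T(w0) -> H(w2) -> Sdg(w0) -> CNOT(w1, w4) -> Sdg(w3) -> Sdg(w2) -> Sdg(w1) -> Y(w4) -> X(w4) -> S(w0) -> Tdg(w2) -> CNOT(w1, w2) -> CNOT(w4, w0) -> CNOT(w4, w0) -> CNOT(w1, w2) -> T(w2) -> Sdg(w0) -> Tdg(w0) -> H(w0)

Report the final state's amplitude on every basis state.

The resulting statevector has amplitude 1/2 on |00000>, -I/2 on |00100>, -1/2 on |10000>, I/2 on |10100>, and 0 on every other basis state.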